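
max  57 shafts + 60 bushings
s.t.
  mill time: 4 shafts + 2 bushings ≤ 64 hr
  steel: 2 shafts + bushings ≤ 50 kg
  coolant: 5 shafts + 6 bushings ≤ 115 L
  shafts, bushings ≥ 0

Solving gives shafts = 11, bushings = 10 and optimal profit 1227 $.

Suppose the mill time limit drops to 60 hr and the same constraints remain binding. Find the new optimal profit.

At the optimum: mill time uses 64 of 64 (binding); steel uses 32 of 50 (slack = 18); coolant uses 115 of 115 (binding).
Slack constraints have shadow price 0 (complementary slackness).
From A_Bᵀ y = c: 4·y_mill time + 5·y_coolant = 57; 2·y_mill time + 6·y_coolant = 60.
→ y_mill time = 3 and y_coolant = 9.
Δz = y_mill time·Δb = 3 × (-4) = -12, so new z* = 1227 − 12 = 1215.

1215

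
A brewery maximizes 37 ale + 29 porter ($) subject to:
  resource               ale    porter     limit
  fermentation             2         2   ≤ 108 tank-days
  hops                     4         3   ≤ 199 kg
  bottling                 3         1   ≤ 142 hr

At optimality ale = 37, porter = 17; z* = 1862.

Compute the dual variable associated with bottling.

0

At the optimum: fermentation uses 108 of 108 (binding); hops uses 199 of 199 (binding); bottling uses 128 of 142 (slack = 14).
Slack constraints have shadow price 0 (complementary slackness).
From A_Bᵀ y = c: 2·y_fermentation + 4·y_hops = 37; 2·y_fermentation + 3·y_hops = 29.
This yields shadow prices y_fermentation = 2.5, y_hops = 8.
Shadow price of bottling = 0.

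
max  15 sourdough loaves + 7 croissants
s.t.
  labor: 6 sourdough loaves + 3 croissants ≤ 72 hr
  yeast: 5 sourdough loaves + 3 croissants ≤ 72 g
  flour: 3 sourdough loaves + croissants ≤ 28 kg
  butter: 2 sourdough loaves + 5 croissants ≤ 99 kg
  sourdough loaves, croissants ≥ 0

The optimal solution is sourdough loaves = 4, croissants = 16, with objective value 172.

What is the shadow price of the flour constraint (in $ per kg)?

1

Check each constraint at x*: labor 72/72 (tight); yeast 68/72 (slack 4); flour 28/28 (tight); butter 88/99 (slack 11).
Slack constraints have shadow price 0 (complementary slackness).
Dual feasibility on the basic columns requires 6·y_labor + 3·y_flour = 15, 3·y_labor + 1·y_flour = 7.
This yields shadow prices y_labor = 2, y_flour = 1.
Shadow price of flour = 1.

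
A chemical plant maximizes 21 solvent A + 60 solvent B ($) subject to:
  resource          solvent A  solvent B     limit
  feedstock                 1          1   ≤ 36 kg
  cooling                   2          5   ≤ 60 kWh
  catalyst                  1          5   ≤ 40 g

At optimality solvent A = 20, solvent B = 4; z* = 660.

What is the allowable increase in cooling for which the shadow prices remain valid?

Binding constraints: cooling, catalyst. The basis is B = [[2,5],[1,5]] with det 5.
Per unit increase in cooling, x* moves by d = (1, -0.2).
The basis stays optimal until feedstock becomes binding; allowable increase = 15 kWh.

15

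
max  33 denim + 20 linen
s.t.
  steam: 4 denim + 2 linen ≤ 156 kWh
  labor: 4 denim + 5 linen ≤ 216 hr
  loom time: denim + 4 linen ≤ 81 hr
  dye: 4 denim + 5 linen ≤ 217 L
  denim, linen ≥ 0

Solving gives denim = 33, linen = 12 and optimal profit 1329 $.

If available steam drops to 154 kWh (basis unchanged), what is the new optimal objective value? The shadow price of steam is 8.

1313

Δb = -2, so new z* = 1329 + (8)·(-2) = 1329 − 16 = 1313.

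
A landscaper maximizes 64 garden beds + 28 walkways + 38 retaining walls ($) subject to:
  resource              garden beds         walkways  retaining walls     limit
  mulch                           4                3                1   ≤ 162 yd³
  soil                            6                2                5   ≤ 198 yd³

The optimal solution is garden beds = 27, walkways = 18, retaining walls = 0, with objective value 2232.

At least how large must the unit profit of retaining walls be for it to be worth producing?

Both mulch and soil are binding at x*.
Dual feasibility on the basic columns requires 4·y_mulch + 6·y_soil = 64, 3·y_mulch + 2·y_soil = 28.
This yields shadow prices y_mulch = 4, y_soil = 8.
retaining walls enters the basis when its profit ≥ yᵀa₃ = 4·1 + 8·5 = 44.

44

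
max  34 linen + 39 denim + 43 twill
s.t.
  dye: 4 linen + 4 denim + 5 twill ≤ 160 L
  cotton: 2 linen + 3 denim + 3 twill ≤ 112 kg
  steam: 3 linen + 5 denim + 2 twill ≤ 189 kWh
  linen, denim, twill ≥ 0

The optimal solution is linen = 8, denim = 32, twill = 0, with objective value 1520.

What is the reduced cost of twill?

Binding: dye and cotton. Non-binding: steam (5 unused).
Since steam is not tight, its dual is 0.
Dual feasibility on the basic columns requires 4·y_dye + 2·y_cotton = 34, 4·y_dye + 3·y_cotton = 39.
This yields shadow prices y_dye = 6, y_cotton = 5.
Reduced cost of twill: c₃ − yᵀa₃ = 43 − (6·5 + 5·3) = 43 − 45 = -2.

-2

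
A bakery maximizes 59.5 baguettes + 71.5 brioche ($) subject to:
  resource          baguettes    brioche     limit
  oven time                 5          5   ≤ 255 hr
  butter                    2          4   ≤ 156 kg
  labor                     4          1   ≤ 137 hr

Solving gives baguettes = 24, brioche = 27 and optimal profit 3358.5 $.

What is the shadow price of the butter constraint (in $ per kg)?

6

Binding: oven time and butter. Non-binding: labor (14 unused).
By complementary slackness, y = 0 for the non-binding constraint.
From A_Bᵀ y = c: 5·y_oven time + 2·y_butter = 59.5; 5·y_oven time + 4·y_butter = 71.5.
This yields shadow prices y_oven time = 9.5, y_butter = 6.
Shadow price of butter = 6.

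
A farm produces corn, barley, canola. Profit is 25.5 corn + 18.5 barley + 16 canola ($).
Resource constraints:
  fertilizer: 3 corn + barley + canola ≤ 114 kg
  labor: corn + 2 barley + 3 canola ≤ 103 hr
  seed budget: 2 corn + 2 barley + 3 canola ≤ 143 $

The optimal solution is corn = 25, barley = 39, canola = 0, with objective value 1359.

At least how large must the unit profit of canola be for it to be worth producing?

24.5

Check each constraint at x*: fertilizer 114/114 (tight); labor 103/103 (tight); seed budget 128/143 (slack 15).
Since seed budget is not tight, its dual is 0.
Dual feasibility on the basic columns requires 3·y_fertilizer + 1·y_labor = 25.5, 1·y_fertilizer + 2·y_labor = 18.5.
→ y_fertilizer = 6.5 and y_labor = 6.
canola enters the basis when its profit ≥ yᵀa₃ = 6.5·1 + 6·3 = 24.5.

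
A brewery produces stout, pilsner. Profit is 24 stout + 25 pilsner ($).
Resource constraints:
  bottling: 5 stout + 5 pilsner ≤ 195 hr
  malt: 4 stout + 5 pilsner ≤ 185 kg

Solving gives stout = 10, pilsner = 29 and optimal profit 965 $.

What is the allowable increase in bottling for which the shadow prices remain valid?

Binding constraints: bottling, malt. The basis is B = [[5,5],[4,5]] with det 5.
Per unit increase in bottling, x* moves by d = (1, -0.8).
The basis stays optimal until pilsner reaches 0; allowable increase = 36.25 hr.

36.25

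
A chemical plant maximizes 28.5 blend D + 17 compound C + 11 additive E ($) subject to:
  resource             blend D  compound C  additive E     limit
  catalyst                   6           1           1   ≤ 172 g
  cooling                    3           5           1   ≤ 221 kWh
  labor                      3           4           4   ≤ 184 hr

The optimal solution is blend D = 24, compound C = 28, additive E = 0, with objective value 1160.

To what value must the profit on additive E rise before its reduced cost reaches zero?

At the optimum: catalyst uses 172 of 172 (binding); cooling uses 212 of 221 (slack = 9); labor uses 184 of 184 (binding).
Slack constraints have shadow price 0 (complementary slackness).
The binding rows give the dual system: 6·y_catalyst + 3·y_labor = 28.5 and 1·y_catalyst + 4·y_labor = 17.
Solving: y_catalyst = 3, y_labor = 3.5.
additive E enters the basis when its profit ≥ yᵀa₃ = 3·1 + 3.5·4 = 17.

17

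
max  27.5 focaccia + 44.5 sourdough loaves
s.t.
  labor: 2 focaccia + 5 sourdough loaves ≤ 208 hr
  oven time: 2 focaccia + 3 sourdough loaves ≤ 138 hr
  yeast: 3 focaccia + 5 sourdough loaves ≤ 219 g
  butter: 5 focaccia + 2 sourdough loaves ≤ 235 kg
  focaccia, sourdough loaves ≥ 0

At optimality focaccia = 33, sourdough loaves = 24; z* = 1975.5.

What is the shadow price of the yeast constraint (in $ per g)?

6.5

Binding: oven time and yeast. Non-binding: labor (22 unused), butter (22 unused).
Slack constraints have shadow price 0 (complementary slackness).
From A_Bᵀ y = c: 2·y_oven time + 3·y_yeast = 27.5; 3·y_oven time + 5·y_yeast = 44.5.
Solving: y_oven time = 4, y_yeast = 6.5.
Shadow price of yeast = 6.5.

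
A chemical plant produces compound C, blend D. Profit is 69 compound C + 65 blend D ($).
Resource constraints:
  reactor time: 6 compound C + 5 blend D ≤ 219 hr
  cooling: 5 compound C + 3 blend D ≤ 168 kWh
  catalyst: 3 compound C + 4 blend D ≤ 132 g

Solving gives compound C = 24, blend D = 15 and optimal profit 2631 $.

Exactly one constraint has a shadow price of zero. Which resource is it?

reactor time: 219/219 (binding)
cooling: 165/168 (slack 3)
catalyst: 132/132 (binding)
By complementary slackness, a constraint with positive slack has shadow price 0 → cooling.

cooling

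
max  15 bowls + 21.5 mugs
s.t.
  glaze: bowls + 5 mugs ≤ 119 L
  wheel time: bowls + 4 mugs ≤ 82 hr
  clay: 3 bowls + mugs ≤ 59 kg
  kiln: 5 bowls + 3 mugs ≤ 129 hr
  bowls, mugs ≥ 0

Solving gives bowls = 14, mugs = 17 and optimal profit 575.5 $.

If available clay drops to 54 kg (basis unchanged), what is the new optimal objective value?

Check each constraint at x*: glaze 99/119 (slack 20); wheel time 82/82 (tight); clay 59/59 (tight); kiln 121/129 (slack 8).
By complementary slackness, y = 0 for the non-binding constraints.
From A_Bᵀ y = c: 1·y_wheel time + 3·y_clay = 15; 4·y_wheel time + 1·y_clay = 21.5.
Solving: y_wheel time = 4.5, y_clay = 3.5.
Δz = y_clay·Δb = 3.5 × (-5) = -17.5, so new z* = 575.5 − 17.5 = 558.

558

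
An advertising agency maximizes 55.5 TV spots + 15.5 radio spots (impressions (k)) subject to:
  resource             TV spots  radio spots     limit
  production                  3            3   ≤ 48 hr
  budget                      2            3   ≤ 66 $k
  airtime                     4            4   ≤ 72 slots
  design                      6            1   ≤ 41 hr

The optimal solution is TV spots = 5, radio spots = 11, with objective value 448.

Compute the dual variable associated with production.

Binding: production and design. Non-binding: budget (23 unused), airtime (8 unused).
Slack constraints have shadow price 0 (complementary slackness).
The binding rows give the dual system: 3·y_production + 6·y_design = 55.5 and 3·y_production + 1·y_design = 15.5.
Solving: y_production = 2.5, y_design = 8.
Shadow price of production = 2.5.

2.5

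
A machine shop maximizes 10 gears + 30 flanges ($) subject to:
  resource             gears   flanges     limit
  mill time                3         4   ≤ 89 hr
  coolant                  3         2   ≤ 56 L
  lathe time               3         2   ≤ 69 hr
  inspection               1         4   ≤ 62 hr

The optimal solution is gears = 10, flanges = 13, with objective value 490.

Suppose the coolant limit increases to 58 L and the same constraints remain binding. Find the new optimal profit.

At the optimum: mill time uses 82 of 89 (slack = 7); coolant uses 56 of 56 (binding); lathe time uses 56 of 69 (slack = 13); inspection uses 62 of 62 (binding).
By complementary slackness, y = 0 for the non-binding constraints.
Dual feasibility on the basic columns requires 3·y_coolant + 1·y_inspection = 10, 2·y_coolant + 4·y_inspection = 30.
→ y_coolant = 1 and y_inspection = 7.
Δz = y_coolant·Δb = 1 × (2) = 2, so new z* = 490 + 2 = 492.

492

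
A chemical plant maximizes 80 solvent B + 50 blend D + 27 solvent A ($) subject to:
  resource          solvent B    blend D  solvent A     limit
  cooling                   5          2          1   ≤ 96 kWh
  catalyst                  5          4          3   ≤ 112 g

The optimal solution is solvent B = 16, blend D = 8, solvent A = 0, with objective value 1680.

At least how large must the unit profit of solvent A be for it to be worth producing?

At the optimum: cooling uses 96 of 96 (binding); catalyst uses 112 of 112 (binding).
From A_Bᵀ y = c: 5·y_cooling + 5·y_catalyst = 80; 2·y_cooling + 4·y_catalyst = 50.
→ y_cooling = 7 and y_catalyst = 9.
solvent A enters the basis when its profit ≥ yᵀa₃ = 7·1 + 9·3 = 34.

34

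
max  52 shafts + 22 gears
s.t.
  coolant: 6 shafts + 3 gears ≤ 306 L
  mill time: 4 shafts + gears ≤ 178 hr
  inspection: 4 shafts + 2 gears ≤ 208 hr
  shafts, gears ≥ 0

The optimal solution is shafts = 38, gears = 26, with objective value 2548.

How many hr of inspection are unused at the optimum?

inspection used = 4·38 + 2·26 = 204; slack = 208 − 204 = 4.

4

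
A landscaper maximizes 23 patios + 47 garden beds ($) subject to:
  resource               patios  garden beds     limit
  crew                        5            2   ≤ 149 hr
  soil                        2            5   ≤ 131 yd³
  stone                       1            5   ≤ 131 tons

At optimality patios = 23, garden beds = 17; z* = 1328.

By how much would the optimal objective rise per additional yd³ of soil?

9

Check each constraint at x*: crew 149/149 (tight); soil 131/131 (tight); stone 108/131 (slack 23).
By complementary slackness, y = 0 for the non-binding constraint.
From A_Bᵀ y = c: 5·y_crew + 2·y_soil = 23; 2·y_crew + 5·y_soil = 47.
This yields shadow prices y_crew = 1, y_soil = 9.
Shadow price of soil = 9.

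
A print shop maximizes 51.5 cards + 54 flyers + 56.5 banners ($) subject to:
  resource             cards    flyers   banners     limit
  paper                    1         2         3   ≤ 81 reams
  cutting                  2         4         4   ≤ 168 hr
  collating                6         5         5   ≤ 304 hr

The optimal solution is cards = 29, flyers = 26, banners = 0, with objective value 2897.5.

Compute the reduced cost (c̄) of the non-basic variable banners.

At the optimum: paper uses 81 of 81 (binding); cutting uses 162 of 168 (slack = 6); collating uses 304 of 304 (binding).
By complementary slackness, y = 0 for the non-binding constraint.
From A_Bᵀ y = c: 1·y_paper + 6·y_collating = 51.5; 2·y_paper + 5·y_collating = 54.
This yields shadow prices y_paper = 9.5, y_collating = 7.
Reduced cost of banners: c₃ − yᵀa₃ = 56.5 − (9.5·3 + 7·5) = 56.5 − 63.5 = -7.

-7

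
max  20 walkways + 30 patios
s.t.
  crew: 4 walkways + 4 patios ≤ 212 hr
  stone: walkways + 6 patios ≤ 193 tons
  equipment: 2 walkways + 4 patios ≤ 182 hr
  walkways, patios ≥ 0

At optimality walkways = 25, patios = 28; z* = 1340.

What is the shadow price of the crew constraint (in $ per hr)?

Binding: crew and stone. Non-binding: equipment (20 unused).
By complementary slackness, y = 0 for the non-binding constraint.
The binding rows give the dual system: 4·y_crew + 1·y_stone = 20 and 4·y_crew + 6·y_stone = 30.
This yields shadow prices y_crew = 4.5, y_stone = 2.
Shadow price of crew = 4.5.

4.5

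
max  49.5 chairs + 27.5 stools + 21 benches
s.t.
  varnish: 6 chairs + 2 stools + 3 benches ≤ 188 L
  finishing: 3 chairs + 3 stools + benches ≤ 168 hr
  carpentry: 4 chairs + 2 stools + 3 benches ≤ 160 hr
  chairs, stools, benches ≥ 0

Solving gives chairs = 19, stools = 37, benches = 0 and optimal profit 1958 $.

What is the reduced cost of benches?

-1

Check each constraint at x*: varnish 188/188 (tight); finishing 168/168 (tight); carpentry 150/160 (slack 10).
Slack constraints have shadow price 0 (complementary slackness).
From A_Bᵀ y = c: 6·y_varnish + 3·y_finishing = 49.5; 2·y_varnish + 3·y_finishing = 27.5.
This yields shadow prices y_varnish = 5.5, y_finishing = 5.5.
Reduced cost of benches: c₃ − yᵀa₃ = 21 − (5.5·3 + 5.5·1) = 21 − 22 = -1.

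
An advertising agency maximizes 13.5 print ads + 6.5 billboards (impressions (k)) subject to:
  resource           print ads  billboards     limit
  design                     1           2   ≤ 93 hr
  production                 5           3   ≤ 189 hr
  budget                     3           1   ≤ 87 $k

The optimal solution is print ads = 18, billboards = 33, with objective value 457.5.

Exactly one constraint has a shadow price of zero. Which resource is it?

design: 84/93 (slack 9)
production: 189/189 (binding)
budget: 87/87 (binding)
By complementary slackness, a constraint with positive slack has shadow price 0 → design.

design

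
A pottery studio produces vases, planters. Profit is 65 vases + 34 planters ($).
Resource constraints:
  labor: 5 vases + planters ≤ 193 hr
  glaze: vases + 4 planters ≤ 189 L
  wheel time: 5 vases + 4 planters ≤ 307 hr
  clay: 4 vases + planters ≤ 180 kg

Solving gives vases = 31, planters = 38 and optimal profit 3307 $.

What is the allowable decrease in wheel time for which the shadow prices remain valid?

Binding constraints: labor, wheel time. The basis is B = [[5,1],[5,4]] with det 15.
Per unit decrease in wheel time, x* moves by d = (0.0667, -0.3333).
The basis stays optimal until planters reaches 0; allowable decrease = 114 hr.

114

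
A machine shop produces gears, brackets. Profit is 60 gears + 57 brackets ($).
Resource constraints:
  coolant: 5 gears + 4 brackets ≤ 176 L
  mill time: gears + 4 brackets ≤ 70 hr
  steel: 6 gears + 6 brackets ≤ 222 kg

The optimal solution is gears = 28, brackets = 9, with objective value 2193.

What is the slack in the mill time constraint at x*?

6

mill time used = 1·28 + 4·9 = 64; slack = 70 − 64 = 6.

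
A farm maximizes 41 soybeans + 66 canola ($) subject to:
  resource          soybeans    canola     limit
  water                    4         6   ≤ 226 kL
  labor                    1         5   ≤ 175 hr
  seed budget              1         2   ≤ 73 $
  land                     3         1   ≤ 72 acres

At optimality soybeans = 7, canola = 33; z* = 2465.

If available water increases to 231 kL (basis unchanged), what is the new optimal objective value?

Binding: water and seed budget. Non-binding: labor (3 unused), land (18 unused).
By complementary slackness, y = 0 for the non-binding constraints.
The binding rows give the dual system: 4·y_water + 1·y_seed budget = 41 and 6·y_water + 2·y_seed budget = 66.
→ y_water = 8 and y_seed budget = 9.
Δz = y_water·Δb = 8 × (5) = 40, so new z* = 2465 + 40 = 2505.

2505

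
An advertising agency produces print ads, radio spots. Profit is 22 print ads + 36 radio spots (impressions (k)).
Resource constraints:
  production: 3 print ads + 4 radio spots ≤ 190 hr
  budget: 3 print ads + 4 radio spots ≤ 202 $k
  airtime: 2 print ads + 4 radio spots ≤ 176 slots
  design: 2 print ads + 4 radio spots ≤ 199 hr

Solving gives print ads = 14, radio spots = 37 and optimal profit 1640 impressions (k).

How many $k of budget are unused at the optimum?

12

budget used = 3·14 + 4·37 = 190; slack = 202 − 190 = 12.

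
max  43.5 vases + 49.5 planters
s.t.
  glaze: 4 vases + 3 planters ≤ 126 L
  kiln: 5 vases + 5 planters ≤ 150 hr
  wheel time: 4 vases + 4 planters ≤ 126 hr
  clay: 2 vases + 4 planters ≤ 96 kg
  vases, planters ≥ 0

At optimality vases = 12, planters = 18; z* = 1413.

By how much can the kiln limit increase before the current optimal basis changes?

7.5

Binding constraints: kiln, clay. The basis is B = [[5,5],[2,4]] with det 10.
Per unit increase in kiln, x* moves by d = (0.4, -0.2).
The basis stays optimal until wheel time becomes binding; allowable increase = 7.5 hr.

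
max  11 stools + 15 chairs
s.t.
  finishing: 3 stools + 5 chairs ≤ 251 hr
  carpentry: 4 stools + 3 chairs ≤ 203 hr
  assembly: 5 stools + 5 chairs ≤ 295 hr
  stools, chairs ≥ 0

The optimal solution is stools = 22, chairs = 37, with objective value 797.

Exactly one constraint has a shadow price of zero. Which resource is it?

finishing: 251/251 (binding)
carpentry: 199/203 (slack 4)
assembly: 295/295 (binding)
By complementary slackness, a constraint with positive slack has shadow price 0 → carpentry.

carpentry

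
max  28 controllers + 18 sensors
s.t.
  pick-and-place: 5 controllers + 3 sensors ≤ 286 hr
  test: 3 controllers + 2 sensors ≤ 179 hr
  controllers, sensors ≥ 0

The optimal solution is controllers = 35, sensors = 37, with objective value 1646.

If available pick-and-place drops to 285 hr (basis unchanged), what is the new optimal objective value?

At the optimum: pick-and-place uses 286 of 286 (binding); test uses 179 of 179 (binding).
Dual feasibility on the basic columns requires 5·y_pick-and-place + 3·y_test = 28, 3·y_pick-and-place + 2·y_test = 18.
This yields shadow prices y_pick-and-place = 2, y_test = 6.
Δz = y_pick-and-place·Δb = 2 × (-1) = -2, so new z* = 1646 − 2 = 1644.

1644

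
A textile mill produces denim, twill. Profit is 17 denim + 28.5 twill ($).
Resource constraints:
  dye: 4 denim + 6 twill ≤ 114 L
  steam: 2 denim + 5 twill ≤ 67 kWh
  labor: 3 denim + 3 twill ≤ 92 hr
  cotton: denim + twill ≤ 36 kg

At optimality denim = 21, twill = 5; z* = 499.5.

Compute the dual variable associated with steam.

1.5

Check each constraint at x*: dye 114/114 (tight); steam 67/67 (tight); labor 78/92 (slack 14); cotton 26/36 (slack 10).
Slack constraints have shadow price 0 (complementary slackness).
From A_Bᵀ y = c: 4·y_dye + 2·y_steam = 17; 6·y_dye + 5·y_steam = 28.5.
→ y_dye = 3.5 and y_steam = 1.5.
Shadow price of steam = 1.5.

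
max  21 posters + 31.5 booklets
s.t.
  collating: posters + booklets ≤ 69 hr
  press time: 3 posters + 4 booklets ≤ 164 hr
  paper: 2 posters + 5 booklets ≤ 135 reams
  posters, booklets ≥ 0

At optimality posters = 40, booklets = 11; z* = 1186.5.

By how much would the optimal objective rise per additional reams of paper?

Check each constraint at x*: collating 51/69 (slack 18); press time 164/164 (tight); paper 135/135 (tight).
Slack constraints have shadow price 0 (complementary slackness).
The binding rows give the dual system: 3·y_press time + 2·y_paper = 21 and 4·y_press time + 5·y_paper = 31.5.
This yields shadow prices y_press time = 6, y_paper = 1.5.
Shadow price of paper = 1.5.

1.5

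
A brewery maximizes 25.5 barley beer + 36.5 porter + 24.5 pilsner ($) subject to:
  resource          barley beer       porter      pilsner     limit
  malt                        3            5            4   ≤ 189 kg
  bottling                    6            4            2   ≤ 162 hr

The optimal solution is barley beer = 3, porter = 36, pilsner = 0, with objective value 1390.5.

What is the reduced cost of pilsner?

Both malt and bottling are binding at x*.
The binding rows give the dual system: 3·y_malt + 6·y_bottling = 25.5 and 5·y_malt + 4·y_bottling = 36.5.
→ y_malt = 6.5 and y_bottling = 1.
Reduced cost of pilsner: c₃ − yᵀa₃ = 24.5 − (6.5·4 + 1·2) = 24.5 − 28 = -3.5.

-3.5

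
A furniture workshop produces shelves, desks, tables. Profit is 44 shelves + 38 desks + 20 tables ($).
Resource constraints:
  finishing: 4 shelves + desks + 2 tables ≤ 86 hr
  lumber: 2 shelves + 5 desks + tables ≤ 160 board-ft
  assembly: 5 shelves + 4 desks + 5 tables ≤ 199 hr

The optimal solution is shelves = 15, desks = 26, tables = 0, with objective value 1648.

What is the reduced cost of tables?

-2

Binding: finishing and lumber. Non-binding: assembly (20 unused).
Since assembly is not tight, its dual is 0.
Dual feasibility on the basic columns requires 4·y_finishing + 2·y_lumber = 44, 1·y_finishing + 5·y_lumber = 38.
Solving: y_finishing = 8, y_lumber = 6.
Reduced cost of tables: c₃ − yᵀa₃ = 20 − (8·2 + 6·1) = 20 − 22 = -2.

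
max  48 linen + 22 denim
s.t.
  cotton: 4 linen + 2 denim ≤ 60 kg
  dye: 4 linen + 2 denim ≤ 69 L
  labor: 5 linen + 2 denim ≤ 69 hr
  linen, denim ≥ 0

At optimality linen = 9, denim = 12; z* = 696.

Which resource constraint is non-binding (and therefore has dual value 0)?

cotton: 60/60 (binding)
dye: 60/69 (slack 9)
labor: 69/69 (binding)
By complementary slackness, a constraint with positive slack has shadow price 0 → dye.

dye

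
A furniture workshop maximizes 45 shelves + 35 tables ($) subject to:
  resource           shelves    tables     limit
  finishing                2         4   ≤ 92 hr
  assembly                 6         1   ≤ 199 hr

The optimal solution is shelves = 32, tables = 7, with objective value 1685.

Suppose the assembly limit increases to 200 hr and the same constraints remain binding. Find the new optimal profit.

At the optimum: finishing uses 92 of 92 (binding); assembly uses 199 of 199 (binding).
Dual feasibility on the basic columns requires 2·y_finishing + 6·y_assembly = 45, 4·y_finishing + 1·y_assembly = 35.
This yields shadow prices y_finishing = 7.5, y_assembly = 5.
Δz = y_assembly·Δb = 5 × (1) = 5, so new z* = 1685 + 5 = 1690.

1690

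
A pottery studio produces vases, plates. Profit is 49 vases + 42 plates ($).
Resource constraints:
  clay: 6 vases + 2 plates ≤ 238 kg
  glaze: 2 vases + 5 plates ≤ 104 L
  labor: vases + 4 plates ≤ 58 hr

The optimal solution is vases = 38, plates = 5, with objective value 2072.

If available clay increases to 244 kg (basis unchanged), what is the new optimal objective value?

2114

Binding: clay and labor. Non-binding: glaze (3 unused).
Since glaze is not tight, its dual is 0.
The binding rows give the dual system: 6·y_clay + 1·y_labor = 49 and 2·y_clay + 4·y_labor = 42.
Solving: y_clay = 7, y_labor = 7.
Δz = y_clay·Δb = 7 × (6) = 42, so new z* = 2072 + 42 = 2114.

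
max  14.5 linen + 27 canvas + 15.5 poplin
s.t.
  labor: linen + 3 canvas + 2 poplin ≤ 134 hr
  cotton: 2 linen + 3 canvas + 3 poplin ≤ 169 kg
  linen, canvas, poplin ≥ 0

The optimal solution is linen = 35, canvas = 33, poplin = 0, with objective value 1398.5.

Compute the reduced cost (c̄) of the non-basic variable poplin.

-8

Check each constraint at x*: labor 134/134 (tight); cotton 169/169 (tight).
Dual feasibility on the basic columns requires 1·y_labor + 2·y_cotton = 14.5, 3·y_labor + 3·y_cotton = 27.
Solving: y_labor = 3.5, y_cotton = 5.5.
Reduced cost of poplin: c₃ − yᵀa₃ = 15.5 − (3.5·2 + 5.5·3) = 15.5 − 23.5 = -8.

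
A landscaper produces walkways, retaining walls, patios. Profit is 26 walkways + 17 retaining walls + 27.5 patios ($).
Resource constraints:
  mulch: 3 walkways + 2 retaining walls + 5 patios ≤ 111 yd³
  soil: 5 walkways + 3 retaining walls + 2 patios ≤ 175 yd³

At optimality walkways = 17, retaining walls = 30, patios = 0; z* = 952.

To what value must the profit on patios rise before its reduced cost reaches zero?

At the optimum: mulch uses 111 of 111 (binding); soil uses 175 of 175 (binding).
The binding rows give the dual system: 3·y_mulch + 5·y_soil = 26 and 2·y_mulch + 3·y_soil = 17.
Solving: y_mulch = 7, y_soil = 1.
patios enters the basis when its profit ≥ yᵀa₃ = 7·5 + 1·2 = 37.

37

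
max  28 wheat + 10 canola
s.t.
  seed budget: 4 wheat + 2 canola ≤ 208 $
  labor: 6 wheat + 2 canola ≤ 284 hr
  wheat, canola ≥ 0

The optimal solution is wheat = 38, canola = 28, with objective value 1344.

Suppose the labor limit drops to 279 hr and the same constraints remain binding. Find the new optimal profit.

1324

At the optimum: seed budget uses 208 of 208 (binding); labor uses 284 of 284 (binding).
Dual feasibility on the basic columns requires 4·y_seed budget + 6·y_labor = 28, 2·y_seed budget + 2·y_labor = 10.
This yields shadow prices y_seed budget = 1, y_labor = 4.
Δz = y_labor·Δb = 4 × (-5) = -20, so new z* = 1344 − 20 = 1324.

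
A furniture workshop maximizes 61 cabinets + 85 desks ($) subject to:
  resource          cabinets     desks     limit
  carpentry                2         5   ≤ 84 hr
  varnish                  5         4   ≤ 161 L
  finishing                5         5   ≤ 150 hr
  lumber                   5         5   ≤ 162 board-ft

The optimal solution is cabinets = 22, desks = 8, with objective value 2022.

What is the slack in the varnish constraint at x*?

19

varnish used = 5·22 + 4·8 = 142; slack = 161 − 142 = 19.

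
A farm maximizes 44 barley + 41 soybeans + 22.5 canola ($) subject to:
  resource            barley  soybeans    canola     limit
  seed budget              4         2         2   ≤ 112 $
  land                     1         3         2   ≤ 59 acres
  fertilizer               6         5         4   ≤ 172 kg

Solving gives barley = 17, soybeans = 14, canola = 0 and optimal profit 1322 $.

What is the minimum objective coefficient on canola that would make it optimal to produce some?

32

At the optimum: seed budget uses 96 of 112 (slack = 16); land uses 59 of 59 (binding); fertilizer uses 172 of 172 (binding).
By complementary slackness, y = 0 for the non-binding constraint.
From A_Bᵀ y = c: 1·y_land + 6·y_fertilizer = 44; 3·y_land + 5·y_fertilizer = 41.
This yields shadow prices y_land = 2, y_fertilizer = 7.
canola enters the basis when its profit ≥ yᵀa₃ = 2·2 + 7·4 = 32.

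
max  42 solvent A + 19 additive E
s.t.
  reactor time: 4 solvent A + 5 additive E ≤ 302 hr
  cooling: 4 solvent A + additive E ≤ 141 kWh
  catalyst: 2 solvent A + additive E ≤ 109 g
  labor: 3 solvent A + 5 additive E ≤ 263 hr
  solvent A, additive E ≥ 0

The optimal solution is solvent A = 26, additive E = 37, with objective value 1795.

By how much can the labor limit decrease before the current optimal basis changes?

157.25

Binding constraints: cooling, labor. The basis is B = [[4,1],[3,5]] with det 17.
Per unit decrease in labor, x* moves by d = (0.0588, -0.2353).
The basis stays optimal until additive E reaches 0; allowable decrease = 157.25 hr.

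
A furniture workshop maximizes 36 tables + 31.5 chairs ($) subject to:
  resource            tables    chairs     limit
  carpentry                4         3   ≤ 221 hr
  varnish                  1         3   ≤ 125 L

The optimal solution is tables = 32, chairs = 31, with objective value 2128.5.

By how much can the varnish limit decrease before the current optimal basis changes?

Binding constraints: carpentry, varnish. The basis is B = [[4,3],[1,3]] with det 9.
Per unit decrease in varnish, x* moves by d = (0.3333, -0.4444).
The basis stays optimal until chairs reaches 0; allowable decrease = 69.75 L.

69.75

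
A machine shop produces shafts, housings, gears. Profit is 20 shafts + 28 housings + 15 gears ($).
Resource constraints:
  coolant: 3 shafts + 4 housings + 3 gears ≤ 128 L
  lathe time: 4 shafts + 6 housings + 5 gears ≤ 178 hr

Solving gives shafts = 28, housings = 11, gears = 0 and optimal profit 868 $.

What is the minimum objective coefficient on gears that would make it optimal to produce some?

22

At the optimum: coolant uses 128 of 128 (binding); lathe time uses 178 of 178 (binding).
Dual feasibility on the basic columns requires 3·y_coolant + 4·y_lathe time = 20, 4·y_coolant + 6·y_lathe time = 28.
Solving: y_coolant = 4, y_lathe time = 2.
gears enters the basis when its profit ≥ yᵀa₃ = 4·3 + 2·5 = 22.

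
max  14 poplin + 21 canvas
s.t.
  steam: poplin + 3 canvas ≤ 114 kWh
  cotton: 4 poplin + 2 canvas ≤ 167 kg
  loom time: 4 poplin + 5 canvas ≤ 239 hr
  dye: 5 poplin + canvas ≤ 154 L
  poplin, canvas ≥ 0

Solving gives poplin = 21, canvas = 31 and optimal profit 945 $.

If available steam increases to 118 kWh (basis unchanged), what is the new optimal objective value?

953

At the optimum: steam uses 114 of 114 (binding); cotton uses 146 of 167 (slack = 21); loom time uses 239 of 239 (binding); dye uses 136 of 154 (slack = 18).
Slack constraints have shadow price 0 (complementary slackness).
The binding rows give the dual system: 1·y_steam + 4·y_loom time = 14 and 3·y_steam + 5·y_loom time = 21.
This yields shadow prices y_steam = 2, y_loom time = 3.
Δz = y_steam·Δb = 2 × (4) = 8, so new z* = 945 + 8 = 953.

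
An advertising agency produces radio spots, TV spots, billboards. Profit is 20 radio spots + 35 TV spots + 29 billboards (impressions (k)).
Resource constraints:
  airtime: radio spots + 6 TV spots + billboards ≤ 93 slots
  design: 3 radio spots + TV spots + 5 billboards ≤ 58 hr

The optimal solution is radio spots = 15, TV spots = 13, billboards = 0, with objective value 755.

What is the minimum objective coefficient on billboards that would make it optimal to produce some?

30

At the optimum: airtime uses 93 of 93 (binding); design uses 58 of 58 (binding).
The binding rows give the dual system: 1·y_airtime + 3·y_design = 20 and 6·y_airtime + 1·y_design = 35.
→ y_airtime = 5 and y_design = 5.
billboards enters the basis when its profit ≥ yᵀa₃ = 5·1 + 5·5 = 30.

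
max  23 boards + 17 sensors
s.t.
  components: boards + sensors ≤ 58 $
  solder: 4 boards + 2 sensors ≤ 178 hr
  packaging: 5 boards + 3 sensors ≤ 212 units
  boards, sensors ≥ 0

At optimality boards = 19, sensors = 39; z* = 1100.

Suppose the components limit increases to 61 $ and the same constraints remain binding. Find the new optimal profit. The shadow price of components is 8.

1124

Δb = 3, so new z* = 1100 + (8)·(3) = 1100 + 24 = 1124.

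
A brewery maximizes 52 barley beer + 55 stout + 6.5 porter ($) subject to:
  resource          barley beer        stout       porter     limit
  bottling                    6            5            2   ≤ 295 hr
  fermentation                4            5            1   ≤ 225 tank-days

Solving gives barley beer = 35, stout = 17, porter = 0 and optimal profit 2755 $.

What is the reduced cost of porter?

Both bottling and fermentation are binding at x*.
From A_Bᵀ y = c: 6·y_bottling + 4·y_fermentation = 52; 5·y_bottling + 5·y_fermentation = 55.
Solving: y_bottling = 4, y_fermentation = 7.
Reduced cost of porter: c₃ − yᵀa₃ = 6.5 − (4·2 + 7·1) = 6.5 − 15 = -8.5.

-8.5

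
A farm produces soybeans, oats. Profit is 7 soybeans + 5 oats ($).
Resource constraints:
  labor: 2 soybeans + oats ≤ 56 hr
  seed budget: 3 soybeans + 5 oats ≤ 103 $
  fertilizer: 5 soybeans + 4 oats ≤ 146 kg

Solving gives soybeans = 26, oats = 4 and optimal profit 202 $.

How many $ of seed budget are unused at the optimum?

seed budget used = 3·26 + 5·4 = 98; slack = 103 − 98 = 5.

5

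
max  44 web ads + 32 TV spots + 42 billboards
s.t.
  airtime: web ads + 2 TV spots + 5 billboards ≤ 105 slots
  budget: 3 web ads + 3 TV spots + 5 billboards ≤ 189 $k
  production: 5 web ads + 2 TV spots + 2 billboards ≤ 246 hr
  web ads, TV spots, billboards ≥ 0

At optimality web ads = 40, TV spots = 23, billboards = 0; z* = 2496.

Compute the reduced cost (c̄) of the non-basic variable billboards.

Binding: budget and production. Non-binding: airtime (19 unused).
Slack constraints have shadow price 0 (complementary slackness).
From A_Bᵀ y = c: 3·y_budget + 5·y_production = 44; 3·y_budget + 2·y_production = 32.
Solving: y_budget = 8, y_production = 4.
Reduced cost of billboards: c₃ − yᵀa₃ = 42 − (8·5 + 4·2) = 42 − 48 = -6.

-6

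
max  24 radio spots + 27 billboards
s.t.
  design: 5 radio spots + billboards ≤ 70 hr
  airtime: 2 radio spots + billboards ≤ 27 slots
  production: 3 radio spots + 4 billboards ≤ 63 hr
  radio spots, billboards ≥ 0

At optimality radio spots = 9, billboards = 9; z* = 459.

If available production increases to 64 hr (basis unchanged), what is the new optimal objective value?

465

At the optimum: design uses 54 of 70 (slack = 16); airtime uses 27 of 27 (binding); production uses 63 of 63 (binding).
Slack constraints have shadow price 0 (complementary slackness).
The binding rows give the dual system: 2·y_airtime + 3·y_production = 24 and 1·y_airtime + 4·y_production = 27.
→ y_airtime = 3 and y_production = 6.
Δz = y_production·Δb = 6 × (1) = 6, so new z* = 459 + 6 = 465.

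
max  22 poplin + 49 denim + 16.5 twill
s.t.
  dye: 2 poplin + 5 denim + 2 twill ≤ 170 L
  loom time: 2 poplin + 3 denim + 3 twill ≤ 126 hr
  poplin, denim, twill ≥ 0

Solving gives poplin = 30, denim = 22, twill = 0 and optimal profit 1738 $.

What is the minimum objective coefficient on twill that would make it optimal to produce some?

Both dye and loom time are binding at x*.
Dual feasibility on the basic columns requires 2·y_dye + 2·y_loom time = 22, 5·y_dye + 3·y_loom time = 49.
This yields shadow prices y_dye = 8, y_loom time = 3.
twill enters the basis when its profit ≥ yᵀa₃ = 8·2 + 3·3 = 25.

25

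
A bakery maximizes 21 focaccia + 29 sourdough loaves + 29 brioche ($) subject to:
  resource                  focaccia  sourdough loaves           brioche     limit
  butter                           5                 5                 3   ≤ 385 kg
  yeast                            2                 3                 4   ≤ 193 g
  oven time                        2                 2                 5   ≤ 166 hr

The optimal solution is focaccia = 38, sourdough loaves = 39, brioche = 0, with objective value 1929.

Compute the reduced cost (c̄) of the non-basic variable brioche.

-6

Binding: butter and yeast. Non-binding: oven time (12 unused).
Slack constraints have shadow price 0 (complementary slackness).
Dual feasibility on the basic columns requires 5·y_butter + 2·y_yeast = 21, 5·y_butter + 3·y_yeast = 29.
Solving: y_butter = 1, y_yeast = 8.
Reduced cost of brioche: c₃ − yᵀa₃ = 29 − (1·3 + 8·4) = 29 − 35 = -6.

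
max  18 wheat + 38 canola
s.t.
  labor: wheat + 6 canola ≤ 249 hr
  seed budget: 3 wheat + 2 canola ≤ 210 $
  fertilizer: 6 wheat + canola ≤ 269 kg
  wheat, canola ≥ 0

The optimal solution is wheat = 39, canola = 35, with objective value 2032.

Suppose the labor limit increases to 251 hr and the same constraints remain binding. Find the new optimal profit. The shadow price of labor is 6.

2044

Δb = 2, so new z* = 2032 + (6)·(2) = 2032 + 12 = 2044.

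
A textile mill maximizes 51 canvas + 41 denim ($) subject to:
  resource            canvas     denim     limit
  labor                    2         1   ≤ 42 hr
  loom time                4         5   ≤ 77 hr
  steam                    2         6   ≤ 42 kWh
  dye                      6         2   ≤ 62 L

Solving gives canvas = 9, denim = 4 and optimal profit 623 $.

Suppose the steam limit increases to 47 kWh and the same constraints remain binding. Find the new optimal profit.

645.5

Binding: steam and dye. Non-binding: labor (20 unused), loom time (21 unused).
By complementary slackness, y = 0 for the non-binding constraints.
Dual feasibility on the basic columns requires 2·y_steam + 6·y_dye = 51, 6·y_steam + 2·y_dye = 41.
→ y_steam = 4.5 and y_dye = 7.
Δz = y_steam·Δb = 4.5 × (5) = 22.5, so new z* = 623 + 22.5 = 645.5.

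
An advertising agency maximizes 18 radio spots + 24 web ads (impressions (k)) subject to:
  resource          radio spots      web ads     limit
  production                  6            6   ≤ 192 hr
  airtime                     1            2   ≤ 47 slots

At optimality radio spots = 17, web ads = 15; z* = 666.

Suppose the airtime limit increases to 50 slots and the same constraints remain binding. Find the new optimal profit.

684

Check each constraint at x*: production 192/192 (tight); airtime 47/47 (tight).
From A_Bᵀ y = c: 6·y_production + 1·y_airtime = 18; 6·y_production + 2·y_airtime = 24.
Solving: y_production = 2, y_airtime = 6.
Δz = y_airtime·Δb = 6 × (3) = 18, so new z* = 666 + 18 = 684.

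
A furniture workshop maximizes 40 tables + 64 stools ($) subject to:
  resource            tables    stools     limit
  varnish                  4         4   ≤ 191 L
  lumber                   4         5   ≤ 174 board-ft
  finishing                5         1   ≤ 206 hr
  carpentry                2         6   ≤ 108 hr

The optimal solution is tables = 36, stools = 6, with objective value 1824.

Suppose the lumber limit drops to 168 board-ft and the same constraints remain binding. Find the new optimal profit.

At the optimum: varnish uses 168 of 191 (slack = 23); lumber uses 174 of 174 (binding); finishing uses 186 of 206 (slack = 20); carpentry uses 108 of 108 (binding).
Since varnish, finishing are not tight, their duals are 0.
From A_Bᵀ y = c: 4·y_lumber + 2·y_carpentry = 40; 5·y_lumber + 6·y_carpentry = 64.
Solving: y_lumber = 8, y_carpentry = 4.
Δz = y_lumber·Δb = 8 × (-6) = -48, so new z* = 1824 − 48 = 1776.

1776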